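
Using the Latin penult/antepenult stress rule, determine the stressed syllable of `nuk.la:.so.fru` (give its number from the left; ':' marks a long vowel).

2

Classical Latin: stress the penult if heavy (long vowel or closed), else the antepenult.
Weights: 2 la: H, 3 so L, 4 fru L.
The penult (syllable 3, so) is light, so stress falls on the antepenult (syllable 2, la:).
Stress on syllable 2: nuk.ˈla:.so.fru.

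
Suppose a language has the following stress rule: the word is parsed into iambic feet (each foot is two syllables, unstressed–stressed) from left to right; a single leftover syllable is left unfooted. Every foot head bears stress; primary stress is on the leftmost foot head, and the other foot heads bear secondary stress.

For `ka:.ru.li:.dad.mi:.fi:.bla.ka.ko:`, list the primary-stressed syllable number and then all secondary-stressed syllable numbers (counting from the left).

Parse left to right into iambic (σˈσ) feet: (ka:.ˈru) (li:.ˈdad) (mi:.ˈfi:) (bla.ˈka) ko:. Syllable 9 is left unfooted.
Foot heads (stressed positions): 2, 4, 6, 8.
End Rule Leftmost: primary stress on the leftmost head = syllable 2.
Secondary stress on 4, 6, 8: ka:.ˈru.li:.ˌdad.mi:.ˌfi:.bla.ˌka.ko:.

primary 2, secondary 4, 6, 8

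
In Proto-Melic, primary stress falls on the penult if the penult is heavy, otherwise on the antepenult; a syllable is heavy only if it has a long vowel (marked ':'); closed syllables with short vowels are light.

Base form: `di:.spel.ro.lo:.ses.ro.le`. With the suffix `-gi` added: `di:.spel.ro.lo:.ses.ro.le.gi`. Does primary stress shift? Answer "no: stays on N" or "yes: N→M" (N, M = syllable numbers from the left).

Base `di:.spel.ro.lo:.ses.ro.le` (7 syllables):
  Weights: 5 ses L, 6 ro L, 7 le L.
  The penult (syllable 6, ro) is light, so stress falls on the antepenult (syllable 5, ses).
  → primary stress on syllable 5.
Suffixed `di:.spel.ro.lo:.ses.ro.le.gi` (8 syllables):
  Weights: 6 ro L, 7 le L, 8 gi L.
  The penult (syllable 7, le) is light, so stress falls on the antepenult (syllable 6, ro).
  → primary stress on syllable 6.

yes: 5→6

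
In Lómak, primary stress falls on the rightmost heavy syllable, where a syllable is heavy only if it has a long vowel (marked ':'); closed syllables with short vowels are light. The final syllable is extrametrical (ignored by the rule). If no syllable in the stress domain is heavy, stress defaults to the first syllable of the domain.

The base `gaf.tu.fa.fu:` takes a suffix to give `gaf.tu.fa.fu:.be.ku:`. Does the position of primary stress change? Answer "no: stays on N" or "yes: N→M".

yes: 1→4

Base `gaf.tu.fa.fu:` (4 syllables):
  The final syllable (4, fu:) is extrametrical; the stress domain is syllables 1–3.
  Weights: 1 gaf L, 2 tu L, 3 fa L.
  No heavy syllable in the domain; default to the first syllable of the domain = syllable 1.
  → primary stress on syllable 1.
Suffixed `gaf.tu.fa.fu:.be.ku:` (6 syllables):
  The final syllable (6, ku:) is extrametrical; the stress domain is syllables 1–5.
  Weights: 1 gaf L, 2 tu L, 3 fa L, 4 fu: H, 5 be L.
  Heavy syllables in the domain: 4. The rightmost is syllable 4 (fu:).
  → primary stress on syllable 4.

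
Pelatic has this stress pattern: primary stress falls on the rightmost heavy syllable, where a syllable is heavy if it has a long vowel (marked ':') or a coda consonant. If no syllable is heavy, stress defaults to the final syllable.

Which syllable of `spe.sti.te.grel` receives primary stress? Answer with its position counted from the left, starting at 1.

4

Weights: 1 spe L, 2 sti L, 3 te L, 4 grel H.
Heavy syllables in the domain: 4. The rightmost is syllable 4 (grel).
Primary stress: syllable 4 → spe.sti.te.ˈgrel.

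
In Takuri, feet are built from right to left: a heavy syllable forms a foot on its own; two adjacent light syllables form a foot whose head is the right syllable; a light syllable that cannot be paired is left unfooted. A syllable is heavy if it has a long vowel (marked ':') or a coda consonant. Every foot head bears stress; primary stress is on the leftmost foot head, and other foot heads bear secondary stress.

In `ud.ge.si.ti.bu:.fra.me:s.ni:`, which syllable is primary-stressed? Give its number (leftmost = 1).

Weights: 1 ud H, 2 ge L, 3 si L, 4 ti L, 5 bu: H, 6 fra L, 7 me:s H, 8 ni: H.
Parse right to left (heavy = foot alone; LL = one foot; stranded L unfooted): (ˈud) ge (si.ˈti) (ˈbu:) fra (ˈme:s) (ˈni:).
Foot heads: 1, 4, 5, 7, 8.
Primary stress on the leftmost head = syllable 1.
Primary stress: syllable 1 → ˈud.ge.si.ti.bu:.fra.me:s.ni:.

1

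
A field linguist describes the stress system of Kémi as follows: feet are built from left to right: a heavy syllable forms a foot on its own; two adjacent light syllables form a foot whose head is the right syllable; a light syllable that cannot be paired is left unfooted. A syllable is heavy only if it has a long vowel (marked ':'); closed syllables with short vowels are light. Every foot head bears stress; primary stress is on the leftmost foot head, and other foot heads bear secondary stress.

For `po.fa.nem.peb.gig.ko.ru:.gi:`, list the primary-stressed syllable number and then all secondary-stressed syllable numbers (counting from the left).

Weights: 1 po L, 2 fa L, 3 nem L, 4 peb L, 5 gig L, 6 ko L, 7 ru: H, 8 gi: H.
Parse left to right (heavy = foot alone; LL = one foot; stranded L unfooted): (po.ˈfa) (nem.ˈpeb) (gig.ˈko) (ˈru:) (ˈgi:).
Foot heads: 2, 4, 6, 7, 8.
Primary stress on the leftmost head = syllable 2.
Secondary stress on 4, 6, 7, 8: po.ˈfa.nem.ˌpeb.gig.ˌko.ˌru:.ˌgi:.

primary 2, secondary 4, 6, 7, 8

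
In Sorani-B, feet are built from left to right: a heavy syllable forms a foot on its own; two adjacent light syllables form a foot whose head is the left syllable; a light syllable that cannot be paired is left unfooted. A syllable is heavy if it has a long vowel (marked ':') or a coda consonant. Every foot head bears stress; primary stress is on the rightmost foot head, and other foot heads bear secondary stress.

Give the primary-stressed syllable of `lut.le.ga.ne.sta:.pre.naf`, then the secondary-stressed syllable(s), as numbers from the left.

Weights: 1 lut H, 2 le L, 3 ga L, 4 ne L, 5 sta: H, 6 pre L, 7 naf H.
Parse left to right (heavy = foot alone; LL = one foot; stranded L unfooted): (ˈlut) (ˈle.ga) ne (ˈsta:) pre (ˈnaf).
Foot heads: 1, 2, 5, 7.
Primary stress on the rightmost head = syllable 7.
Secondary stress on 1, 2, 5: ˌlut.ˌle.ga.ne.ˌsta:.pre.ˈnaf.

primary 7, secondary 1, 2, 5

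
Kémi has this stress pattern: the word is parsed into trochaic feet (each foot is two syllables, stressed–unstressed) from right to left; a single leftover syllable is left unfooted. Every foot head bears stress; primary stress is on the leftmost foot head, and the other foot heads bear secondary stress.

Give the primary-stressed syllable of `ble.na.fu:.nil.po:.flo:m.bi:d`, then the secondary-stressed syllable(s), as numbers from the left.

primary 2, secondary 4, 6

Parse right to left into trochaic (ˈσσ) feet: ble (ˈna.fu:) (ˈnil.po:) (ˈflo:m.bi:d). Syllable 1 is left unfooted.
Foot heads (stressed positions): 2, 4, 6.
End Rule Leftmost: primary stress on the leftmost head = syllable 2.
Secondary stress on 4, 6: ble.ˈna.fu:.ˌnil.po:.ˌflo:m.bi:d.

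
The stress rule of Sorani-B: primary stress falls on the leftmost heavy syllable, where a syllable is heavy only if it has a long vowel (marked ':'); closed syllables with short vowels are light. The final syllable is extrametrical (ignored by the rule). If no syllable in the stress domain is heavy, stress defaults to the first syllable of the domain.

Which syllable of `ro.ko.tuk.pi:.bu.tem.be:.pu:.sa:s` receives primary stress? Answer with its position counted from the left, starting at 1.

4

The final syllable (9, sa:s) is extrametrical; the stress domain is syllables 1–8.
Weights: 1 ro L, 2 ko L, 3 tuk L, 4 pi: H, 5 bu L, 6 tem L, 7 be: H, 8 pu: H.
Heavy syllables in the domain: 4, 7, 8. The leftmost is syllable 4 (pi:).
Primary stress: syllable 4 → ro.ko.tuk.ˈpi:.bu.tem.be:.pu:.sa:s.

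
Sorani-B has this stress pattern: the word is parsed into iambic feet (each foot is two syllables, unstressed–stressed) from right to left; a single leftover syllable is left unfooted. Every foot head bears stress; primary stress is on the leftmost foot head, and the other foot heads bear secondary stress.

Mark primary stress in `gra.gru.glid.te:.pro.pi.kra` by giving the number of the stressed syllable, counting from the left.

Parse right to left into iambic (σˈσ) feet: gra (gru.ˈglid) (te:.ˈpro) (pi.ˈkra). Syllable 1 is left unfooted.
Foot heads (stressed positions): 3, 5, 7.
End Rule Leftmost: primary stress on the leftmost head = syllable 3.
Primary stress: syllable 3 → gra.gru.ˈglid.te:.pro.pi.kra.

3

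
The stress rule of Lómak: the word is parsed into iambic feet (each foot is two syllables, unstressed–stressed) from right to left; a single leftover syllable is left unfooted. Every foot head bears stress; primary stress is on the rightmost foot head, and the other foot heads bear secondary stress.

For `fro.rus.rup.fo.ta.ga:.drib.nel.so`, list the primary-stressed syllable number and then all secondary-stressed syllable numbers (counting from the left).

Parse right to left into iambic (σˈσ) feet: fro (rus.ˈrup) (fo.ˈta) (ga:.ˈdrib) (nel.ˈso). Syllable 1 is left unfooted.
Foot heads (stressed positions): 3, 5, 7, 9.
End Rule Rightmost: primary stress on the rightmost head = syllable 9.
Secondary stress on 3, 5, 7: fro.rus.ˌrup.fo.ˌta.ga:.ˌdrib.nel.ˈso.

primary 9, secondary 3, 5, 7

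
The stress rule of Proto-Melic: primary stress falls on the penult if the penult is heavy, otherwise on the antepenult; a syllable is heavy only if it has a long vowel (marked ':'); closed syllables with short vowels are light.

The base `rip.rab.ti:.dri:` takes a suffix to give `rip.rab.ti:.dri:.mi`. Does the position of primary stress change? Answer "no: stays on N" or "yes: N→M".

Base `rip.rab.ti:.dri:` (4 syllables):
  Weights: 2 rab L, 3 ti: H, 4 dri: H.
  The penult (syllable 3, ti:) is heavy, so it takes stress.
  → primary stress on syllable 3.
Suffixed `rip.rab.ti:.dri:.mi` (5 syllables):
  Weights: 3 ti: H, 4 dri: H, 5 mi L.
  The penult (syllable 4, dri:) is heavy, so it takes stress.
  → primary stress on syllable 4.

yes: 3→4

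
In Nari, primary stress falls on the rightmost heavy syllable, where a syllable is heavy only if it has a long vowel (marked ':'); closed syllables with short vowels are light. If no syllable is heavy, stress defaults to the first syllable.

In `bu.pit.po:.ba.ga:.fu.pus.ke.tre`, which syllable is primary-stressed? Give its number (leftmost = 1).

Weights: 1 bu L, 2 pit L, 3 po: H, 4 ba L, 5 ga: H, 6 fu L, 7 pus L, 8 ke L, 9 tre L.
Heavy syllables in the domain: 3, 5. The rightmost is syllable 5 (ga:).
Primary stress: syllable 5 → bu.pit.po:.ba.ˈga:.fu.pus.ke.tre.

5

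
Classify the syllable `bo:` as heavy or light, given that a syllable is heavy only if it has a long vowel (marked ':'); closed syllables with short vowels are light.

`bo:`: long vowel, open (no coda). Long vowel → heavy.

heavy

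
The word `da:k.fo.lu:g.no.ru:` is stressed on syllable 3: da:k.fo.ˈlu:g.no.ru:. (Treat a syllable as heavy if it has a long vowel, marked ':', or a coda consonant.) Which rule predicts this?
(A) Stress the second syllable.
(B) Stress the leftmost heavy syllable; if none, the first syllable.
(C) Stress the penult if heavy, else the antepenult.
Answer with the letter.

Rule A → syllable 2 (observed: 3).
Rule B → syllable 1 (observed: 3).
Rule C → syllable 3 ✓.

C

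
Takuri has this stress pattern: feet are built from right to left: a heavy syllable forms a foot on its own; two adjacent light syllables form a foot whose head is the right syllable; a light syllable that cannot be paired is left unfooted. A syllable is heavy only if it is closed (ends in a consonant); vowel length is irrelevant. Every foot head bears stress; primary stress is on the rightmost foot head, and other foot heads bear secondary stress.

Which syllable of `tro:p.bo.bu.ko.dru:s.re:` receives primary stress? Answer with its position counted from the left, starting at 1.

Weights: 1 tro:p H, 2 bo L, 3 bu L, 4 ko L, 5 dru:s H, 6 re: L.
Parse right to left (heavy = foot alone; LL = one foot; stranded L unfooted): (ˈtro:p) bo (bu.ˈko) (ˈdru:s) re:.
Foot heads: 1, 4, 5.
Primary stress on the rightmost head = syllable 5.
Primary stress: syllable 5 → tro:p.bo.bu.ko.ˈdru:s.re:.

5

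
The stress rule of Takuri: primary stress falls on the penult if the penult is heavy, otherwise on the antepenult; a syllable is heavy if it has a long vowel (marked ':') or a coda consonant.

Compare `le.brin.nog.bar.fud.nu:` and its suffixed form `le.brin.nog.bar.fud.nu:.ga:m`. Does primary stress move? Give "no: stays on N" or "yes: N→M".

yes: 5→6

Base `le.brin.nog.bar.fud.nu:` (6 syllables):
  Weights: 4 bar H, 5 fud H, 6 nu: H.
  The penult (syllable 5, fud) is heavy, so it takes stress.
  → primary stress on syllable 5.
Suffixed `le.brin.nog.bar.fud.nu:.ga:m` (7 syllables):
  Weights: 5 fud H, 6 nu: H, 7 ga:m H.
  The penult (syllable 6, nu:) is heavy, so it takes stress.
  → primary stress on syllable 6.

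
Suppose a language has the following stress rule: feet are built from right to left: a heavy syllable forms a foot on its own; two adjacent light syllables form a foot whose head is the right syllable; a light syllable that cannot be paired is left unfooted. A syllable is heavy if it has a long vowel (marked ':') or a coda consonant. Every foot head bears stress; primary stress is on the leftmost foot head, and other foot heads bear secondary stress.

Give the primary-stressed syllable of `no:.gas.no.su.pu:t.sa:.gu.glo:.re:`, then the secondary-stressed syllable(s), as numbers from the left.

Weights: 1 no: H, 2 gas H, 3 no L, 4 su L, 5 pu:t H, 6 sa: H, 7 gu L, 8 glo: H, 9 re: H.
Parse right to left (heavy = foot alone; LL = one foot; stranded L unfooted): (ˈno:) (ˈgas) (no.ˈsu) (ˈpu:t) (ˈsa:) gu (ˈglo:) (ˈre:).
Foot heads: 1, 2, 4, 5, 6, 8, 9.
Primary stress on the leftmost head = syllable 1.
Secondary stress on 2, 4, 5, 6, 8, 9: ˈno:.ˌgas.no.ˌsu.ˌpu:t.ˌsa:.gu.ˌglo:.ˌre:.

primary 1, secondary 2, 4, 5, 6, 8, 9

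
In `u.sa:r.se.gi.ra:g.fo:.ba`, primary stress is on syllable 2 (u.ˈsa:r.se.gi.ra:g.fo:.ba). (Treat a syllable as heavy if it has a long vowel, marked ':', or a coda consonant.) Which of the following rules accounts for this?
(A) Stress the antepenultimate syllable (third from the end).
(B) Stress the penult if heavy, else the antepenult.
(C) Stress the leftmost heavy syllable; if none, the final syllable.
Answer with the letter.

C

Rule A → syllable 5 (observed: 2).
Rule B → syllable 6 (observed: 2).
Rule C → syllable 2 ✓.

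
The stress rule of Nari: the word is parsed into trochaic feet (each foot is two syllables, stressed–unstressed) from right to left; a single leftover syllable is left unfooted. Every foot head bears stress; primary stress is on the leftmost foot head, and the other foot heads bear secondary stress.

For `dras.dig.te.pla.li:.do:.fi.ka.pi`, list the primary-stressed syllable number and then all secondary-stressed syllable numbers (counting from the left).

primary 2, secondary 4, 6, 8

Parse right to left into trochaic (ˈσσ) feet: dras (ˈdig.te) (ˈpla.li:) (ˈdo:.fi) (ˈka.pi). Syllable 1 is left unfooted.
Foot heads (stressed positions): 2, 4, 6, 8.
End Rule Leftmost: primary stress on the leftmost head = syllable 2.
Secondary stress on 4, 6, 8: dras.ˈdig.te.ˌpla.li:.ˌdo:.fi.ˌka.pi.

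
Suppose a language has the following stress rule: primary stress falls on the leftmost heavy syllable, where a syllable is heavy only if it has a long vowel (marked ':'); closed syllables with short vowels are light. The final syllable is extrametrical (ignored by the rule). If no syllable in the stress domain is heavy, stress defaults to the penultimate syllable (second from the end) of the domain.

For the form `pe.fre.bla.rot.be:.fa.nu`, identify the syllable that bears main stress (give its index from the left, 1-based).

The final syllable (7, nu) is extrametrical; the stress domain is syllables 1–6.
Weights: 1 pe L, 2 fre L, 3 bla L, 4 rot L, 5 be: H, 6 fa L.
Heavy syllables in the domain: 5. The leftmost is syllable 5 (be:).
Primary stress: syllable 5 → pe.fre.bla.rot.ˈbe:.fa.nu.

5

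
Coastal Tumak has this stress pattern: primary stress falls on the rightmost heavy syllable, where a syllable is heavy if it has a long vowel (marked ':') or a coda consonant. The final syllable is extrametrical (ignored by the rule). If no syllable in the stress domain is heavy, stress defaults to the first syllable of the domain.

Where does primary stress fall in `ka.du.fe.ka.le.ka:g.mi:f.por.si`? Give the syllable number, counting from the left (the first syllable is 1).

The final syllable (9, si) is extrametrical; the stress domain is syllables 1–8.
Weights: 1 ka L, 2 du L, 3 fe L, 4 ka L, 5 le L, 6 ka:g H, 7 mi:f H, 8 por H.
Heavy syllables in the domain: 6, 7, 8. The rightmost is syllable 8 (por).
Primary stress: syllable 8 → ka.du.fe.ka.le.ka:g.mi:f.ˈpor.si.

8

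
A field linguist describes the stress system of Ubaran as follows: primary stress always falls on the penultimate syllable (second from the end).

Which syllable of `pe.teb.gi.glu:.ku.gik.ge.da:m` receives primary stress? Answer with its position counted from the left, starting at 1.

The word has 8 syllables; the penultimate syllable (second from the end) is syllable 7 (ge).
Primary stress: syllable 7 → pe.teb.gi.glu:.ku.gik.ˈge.da:m.

7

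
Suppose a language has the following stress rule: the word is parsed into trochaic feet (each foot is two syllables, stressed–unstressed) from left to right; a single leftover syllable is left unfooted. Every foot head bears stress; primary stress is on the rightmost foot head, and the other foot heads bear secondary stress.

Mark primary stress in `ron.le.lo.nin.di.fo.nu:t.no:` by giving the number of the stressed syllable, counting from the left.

Parse left to right into trochaic (ˈσσ) feet: (ˈron.le) (ˈlo.nin) (ˈdi.fo) (ˈnu:t.no:).
Foot heads (stressed positions): 1, 3, 5, 7.
End Rule Rightmost: primary stress on the rightmost head = syllable 7.
Primary stress: syllable 7 → ron.le.lo.nin.di.fo.ˈnu:t.no:.

7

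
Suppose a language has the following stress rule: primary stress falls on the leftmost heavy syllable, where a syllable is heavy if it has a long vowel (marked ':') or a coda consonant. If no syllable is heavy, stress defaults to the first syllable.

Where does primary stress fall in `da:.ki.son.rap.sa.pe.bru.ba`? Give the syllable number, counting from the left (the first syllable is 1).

Weights: 1 da: H, 2 ki L, 3 son H, 4 rap H, 5 sa L, 6 pe L, 7 bru L, 8 ba L.
Heavy syllables in the domain: 1, 3, 4. The leftmost is syllable 1 (da:).
Primary stress: syllable 1 → ˈda:.ki.son.rap.sa.pe.bru.ba.

1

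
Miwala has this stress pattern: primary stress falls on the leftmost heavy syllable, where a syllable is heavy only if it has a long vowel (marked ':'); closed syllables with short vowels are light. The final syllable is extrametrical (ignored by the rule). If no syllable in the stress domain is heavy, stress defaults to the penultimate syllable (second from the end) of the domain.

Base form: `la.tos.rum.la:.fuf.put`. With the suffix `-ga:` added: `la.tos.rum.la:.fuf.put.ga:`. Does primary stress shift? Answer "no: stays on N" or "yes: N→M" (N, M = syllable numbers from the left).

Base `la.tos.rum.la:.fuf.put` (6 syllables):
  The final syllable (6, put) is extrametrical; the stress domain is syllables 1–5.
  Weights: 1 la L, 2 tos L, 3 rum L, 4 la: H, 5 fuf L.
  Heavy syllables in the domain: 4. The leftmost is syllable 4 (la:).
  → primary stress on syllable 4.
Suffixed `la.tos.rum.la:.fuf.put.ga:` (7 syllables):
  The final syllable (7, ga:) is extrametrical; the stress domain is syllables 1–6.
  Weights: 1 la L, 2 tos L, 3 rum L, 4 la: H, 5 fuf L, 6 put L.
  Heavy syllables in the domain: 4. The leftmost is syllable 4 (la:).
  → primary stress on syllable 4.

no: stays on 4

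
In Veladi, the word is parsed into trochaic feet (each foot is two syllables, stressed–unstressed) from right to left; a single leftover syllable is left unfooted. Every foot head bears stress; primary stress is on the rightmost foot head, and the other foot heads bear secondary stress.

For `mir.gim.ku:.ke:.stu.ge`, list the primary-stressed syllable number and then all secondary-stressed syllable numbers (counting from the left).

primary 5, secondary 1, 3

Parse right to left into trochaic (ˈσσ) feet: (ˈmir.gim) (ˈku:.ke:) (ˈstu.ge).
Foot heads (stressed positions): 1, 3, 5.
End Rule Rightmost: primary stress on the rightmost head = syllable 5.
Secondary stress on 1, 3: ˌmir.gim.ˌku:.ke:.ˈstu.ge.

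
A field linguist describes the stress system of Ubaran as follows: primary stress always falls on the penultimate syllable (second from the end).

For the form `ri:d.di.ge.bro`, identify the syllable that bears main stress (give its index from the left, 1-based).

The word has 4 syllables; the penultimate syllable (second from the end) is syllable 3 (ge).
Primary stress: syllable 3 → ri:d.di.ˈge.bro.

3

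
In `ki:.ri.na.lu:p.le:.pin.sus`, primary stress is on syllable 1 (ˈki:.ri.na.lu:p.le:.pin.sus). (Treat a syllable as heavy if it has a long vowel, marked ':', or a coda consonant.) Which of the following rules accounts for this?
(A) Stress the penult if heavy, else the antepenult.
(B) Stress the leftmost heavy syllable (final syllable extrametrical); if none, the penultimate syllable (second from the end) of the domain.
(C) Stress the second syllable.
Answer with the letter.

Rule A → syllable 6 (observed: 1).
Rule B → syllable 1 ✓.
Rule C → syllable 2 (observed: 1).

B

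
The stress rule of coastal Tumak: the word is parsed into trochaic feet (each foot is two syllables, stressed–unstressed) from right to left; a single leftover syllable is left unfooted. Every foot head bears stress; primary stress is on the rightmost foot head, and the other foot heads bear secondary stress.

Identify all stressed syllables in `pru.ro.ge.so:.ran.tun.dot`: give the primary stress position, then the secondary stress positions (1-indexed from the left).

primary 6, secondary 2, 4

Parse right to left into trochaic (ˈσσ) feet: pru (ˈro.ge) (ˈso:.ran) (ˈtun.dot). Syllable 1 is left unfooted.
Foot heads (stressed positions): 2, 4, 6.
End Rule Rightmost: primary stress on the rightmost head = syllable 6.
Secondary stress on 2, 4: pru.ˌro.ge.ˌso:.ran.ˈtun.dot.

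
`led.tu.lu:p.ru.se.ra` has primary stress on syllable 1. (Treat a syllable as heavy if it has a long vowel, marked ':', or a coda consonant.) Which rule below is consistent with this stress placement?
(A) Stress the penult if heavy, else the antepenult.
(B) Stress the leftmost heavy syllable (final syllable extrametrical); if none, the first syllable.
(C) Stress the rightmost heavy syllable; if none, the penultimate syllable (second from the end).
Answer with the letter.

B

Rule A → syllable 4 (observed: 1).
Rule B → syllable 1 ✓.
Rule C → syllable 3 (observed: 1).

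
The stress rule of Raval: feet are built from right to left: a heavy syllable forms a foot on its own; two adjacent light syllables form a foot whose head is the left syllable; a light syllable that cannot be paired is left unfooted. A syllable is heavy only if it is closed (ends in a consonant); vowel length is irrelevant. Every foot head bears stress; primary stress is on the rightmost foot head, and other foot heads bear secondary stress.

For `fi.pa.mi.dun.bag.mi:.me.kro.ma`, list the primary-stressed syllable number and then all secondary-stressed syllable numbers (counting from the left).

primary 8, secondary 2, 4, 5, 6

Weights: 1 fi L, 2 pa L, 3 mi L, 4 dun H, 5 bag H, 6 mi: L, 7 me L, 8 kro L, 9 ma L.
Parse right to left (heavy = foot alone; LL = one foot; stranded L unfooted): fi (ˈpa.mi) (ˈdun) (ˈbag) (ˈmi:.me) (ˈkro.ma).
Foot heads: 2, 4, 5, 6, 8.
Primary stress on the rightmost head = syllable 8.
Secondary stress on 2, 4, 5, 6: fi.ˌpa.mi.ˌdun.ˌbag.ˌmi:.me.ˈkro.ma.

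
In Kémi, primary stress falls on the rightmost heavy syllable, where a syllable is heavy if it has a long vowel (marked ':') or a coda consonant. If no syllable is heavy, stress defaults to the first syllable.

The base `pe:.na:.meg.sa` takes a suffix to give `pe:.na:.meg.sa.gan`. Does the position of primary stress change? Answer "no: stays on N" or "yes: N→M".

Base `pe:.na:.meg.sa` (4 syllables):
  Weights: 1 pe: H, 2 na: H, 3 meg H, 4 sa L.
  Heavy syllables in the domain: 1, 2, 3. The rightmost is syllable 3 (meg).
  → primary stress on syllable 3.
Suffixed `pe:.na:.meg.sa.gan` (5 syllables):
  Weights: 1 pe: H, 2 na: H, 3 meg H, 4 sa L, 5 gan H.
  Heavy syllables in the domain: 1, 2, 3, 5. The rightmost is syllable 5 (gan).
  → primary stress on syllable 5.

yes: 3→5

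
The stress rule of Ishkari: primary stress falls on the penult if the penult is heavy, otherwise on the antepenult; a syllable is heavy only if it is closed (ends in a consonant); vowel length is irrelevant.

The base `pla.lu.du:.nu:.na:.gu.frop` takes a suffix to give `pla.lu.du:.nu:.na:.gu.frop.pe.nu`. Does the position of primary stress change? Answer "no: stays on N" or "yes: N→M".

Base `pla.lu.du:.nu:.na:.gu.frop` (7 syllables):
  Weights: 5 na: L, 6 gu L, 7 frop H.
  The penult (syllable 6, gu) is light, so stress falls on the antepenult (syllable 5, na:).
  → primary stress on syllable 5.
Suffixed `pla.lu.du:.nu:.na:.gu.frop.pe.nu` (9 syllables):
  Weights: 7 frop H, 8 pe L, 9 nu L.
  The penult (syllable 8, pe) is light, so stress falls on the antepenult (syllable 7, frop).
  → primary stress on syllable 7.

yes: 5→7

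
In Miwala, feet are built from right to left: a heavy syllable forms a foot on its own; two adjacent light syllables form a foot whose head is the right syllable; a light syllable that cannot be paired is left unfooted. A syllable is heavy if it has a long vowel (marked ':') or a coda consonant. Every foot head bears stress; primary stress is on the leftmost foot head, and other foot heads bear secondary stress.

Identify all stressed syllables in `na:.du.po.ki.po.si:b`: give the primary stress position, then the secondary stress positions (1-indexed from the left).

Weights: 1 na: H, 2 du L, 3 po L, 4 ki L, 5 po L, 6 si:b H.
Parse right to left (heavy = foot alone; LL = one foot; stranded L unfooted): (ˈna:) (du.ˈpo) (ki.ˈpo) (ˈsi:b).
Foot heads: 1, 3, 5, 6.
Primary stress on the leftmost head = syllable 1.
Secondary stress on 3, 5, 6: ˈna:.du.ˌpo.ki.ˌpo.ˌsi:b.

primary 1, secondary 3, 5, 6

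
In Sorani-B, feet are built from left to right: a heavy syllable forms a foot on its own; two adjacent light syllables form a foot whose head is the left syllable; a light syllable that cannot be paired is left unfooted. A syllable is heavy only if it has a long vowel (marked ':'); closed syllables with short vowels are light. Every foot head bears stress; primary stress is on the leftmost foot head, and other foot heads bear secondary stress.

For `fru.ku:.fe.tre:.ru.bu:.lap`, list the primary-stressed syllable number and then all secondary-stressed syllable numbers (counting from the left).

Weights: 1 fru L, 2 ku: H, 3 fe L, 4 tre: H, 5 ru L, 6 bu: H, 7 lap L.
Parse left to right (heavy = foot alone; LL = one foot; stranded L unfooted): fru (ˈku:) fe (ˈtre:) ru (ˈbu:) lap.
Foot heads: 2, 4, 6.
Primary stress on the leftmost head = syllable 2.
Secondary stress on 4, 6: fru.ˈku:.fe.ˌtre:.ru.ˌbu:.lap.

primary 2, secondary 4, 6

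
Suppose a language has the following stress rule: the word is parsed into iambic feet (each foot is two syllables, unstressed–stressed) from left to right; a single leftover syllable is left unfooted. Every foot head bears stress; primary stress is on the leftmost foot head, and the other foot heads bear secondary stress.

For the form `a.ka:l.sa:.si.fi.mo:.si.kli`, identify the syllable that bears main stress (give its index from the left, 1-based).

Parse left to right into iambic (σˈσ) feet: (a.ˈka:l) (sa:.ˈsi) (fi.ˈmo:) (si.ˈkli).
Foot heads (stressed positions): 2, 4, 6, 8.
End Rule Leftmost: primary stress on the leftmost head = syllable 2.
Primary stress: syllable 2 → a.ˈka:l.sa:.si.fi.mo:.si.kli.

2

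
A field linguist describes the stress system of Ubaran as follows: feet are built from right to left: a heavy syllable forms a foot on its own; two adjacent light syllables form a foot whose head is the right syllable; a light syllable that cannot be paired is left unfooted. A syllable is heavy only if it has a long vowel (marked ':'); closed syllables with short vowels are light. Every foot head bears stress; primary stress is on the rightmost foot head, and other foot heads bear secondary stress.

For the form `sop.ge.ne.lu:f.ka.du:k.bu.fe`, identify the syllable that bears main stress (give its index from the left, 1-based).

8

Weights: 1 sop L, 2 ge L, 3 ne L, 4 lu:f H, 5 ka L, 6 du:k H, 7 bu L, 8 fe L.
Parse right to left (heavy = foot alone; LL = one foot; stranded L unfooted): sop (ge.ˈne) (ˈlu:f) ka (ˈdu:k) (bu.ˈfe).
Foot heads: 3, 4, 6, 8.
Primary stress on the rightmost head = syllable 8.
Primary stress: syllable 8 → sop.ge.ne.lu:f.ka.du:k.bu.ˈfe.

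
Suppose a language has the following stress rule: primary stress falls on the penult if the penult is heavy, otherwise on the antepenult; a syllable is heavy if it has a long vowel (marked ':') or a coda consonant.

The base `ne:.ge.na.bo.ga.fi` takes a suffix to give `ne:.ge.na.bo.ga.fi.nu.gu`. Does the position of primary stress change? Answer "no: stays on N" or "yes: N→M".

yes: 4→6

Base `ne:.ge.na.bo.ga.fi` (6 syllables):
  Weights: 4 bo L, 5 ga L, 6 fi L.
  The penult (syllable 5, ga) is light, so stress falls on the antepenult (syllable 4, bo).
  → primary stress on syllable 4.
Suffixed `ne:.ge.na.bo.ga.fi.nu.gu` (8 syllables):
  Weights: 6 fi L, 7 nu L, 8 gu L.
  The penult (syllable 7, nu) is light, so stress falls on the antepenult (syllable 6, fi).
  → primary stress on syllable 6.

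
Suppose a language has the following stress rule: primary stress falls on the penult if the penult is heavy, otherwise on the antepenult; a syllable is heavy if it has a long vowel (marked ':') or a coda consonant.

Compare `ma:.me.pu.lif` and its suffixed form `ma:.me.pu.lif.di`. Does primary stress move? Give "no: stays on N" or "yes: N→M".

yes: 2→4

Base `ma:.me.pu.lif` (4 syllables):
  Weights: 2 me L, 3 pu L, 4 lif H.
  The penult (syllable 3, pu) is light, so stress falls on the antepenult (syllable 2, me).
  → primary stress on syllable 2.
Suffixed `ma:.me.pu.lif.di` (5 syllables):
  Weights: 3 pu L, 4 lif H, 5 di L.
  The penult (syllable 4, lif) is heavy, so it takes stress.
  → primary stress on syllable 4.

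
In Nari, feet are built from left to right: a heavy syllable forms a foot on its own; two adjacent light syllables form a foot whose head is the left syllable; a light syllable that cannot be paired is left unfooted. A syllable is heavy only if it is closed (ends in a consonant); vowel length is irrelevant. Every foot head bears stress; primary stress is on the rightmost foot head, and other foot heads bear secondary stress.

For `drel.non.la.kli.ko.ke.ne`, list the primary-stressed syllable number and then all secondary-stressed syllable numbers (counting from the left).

primary 5, secondary 1, 2, 3

Weights: 1 drel H, 2 non H, 3 la L, 4 kli L, 5 ko L, 6 ke L, 7 ne L.
Parse left to right (heavy = foot alone; LL = one foot; stranded L unfooted): (ˈdrel) (ˈnon) (ˈla.kli) (ˈko.ke) ne.
Foot heads: 1, 2, 3, 5.
Primary stress on the rightmost head = syllable 5.
Secondary stress on 1, 2, 3: ˌdrel.ˌnon.ˌla.kli.ˈko.ke.ne.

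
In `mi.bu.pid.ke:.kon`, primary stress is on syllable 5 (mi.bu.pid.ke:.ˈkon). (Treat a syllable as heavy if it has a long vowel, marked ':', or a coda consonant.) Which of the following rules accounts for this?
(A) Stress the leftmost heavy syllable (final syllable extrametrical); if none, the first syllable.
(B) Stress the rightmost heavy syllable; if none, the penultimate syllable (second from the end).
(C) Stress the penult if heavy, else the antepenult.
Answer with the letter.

Rule A → syllable 3 (observed: 5).
Rule B → syllable 5 ✓.
Rule C → syllable 4 (observed: 5).

B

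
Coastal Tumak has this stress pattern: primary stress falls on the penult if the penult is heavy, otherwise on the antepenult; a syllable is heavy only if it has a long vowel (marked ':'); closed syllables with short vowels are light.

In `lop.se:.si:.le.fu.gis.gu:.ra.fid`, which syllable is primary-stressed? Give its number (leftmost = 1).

Weights: 7 gu: H, 8 ra L, 9 fid L.
The penult (syllable 8, ra) is light, so stress falls on the antepenult (syllable 7, gu:).
Primary stress: syllable 7 → lop.se:.si:.le.fu.gis.ˈgu:.ra.fid.

7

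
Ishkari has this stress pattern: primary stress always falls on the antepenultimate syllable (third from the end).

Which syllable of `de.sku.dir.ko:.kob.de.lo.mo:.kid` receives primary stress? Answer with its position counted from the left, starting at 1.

7

The word has 9 syllables; the antepenultimate syllable (third from the end) is syllable 7 (lo).
Primary stress: syllable 7 → de.sku.dir.ko:.kob.de.ˈlo.mo:.kid.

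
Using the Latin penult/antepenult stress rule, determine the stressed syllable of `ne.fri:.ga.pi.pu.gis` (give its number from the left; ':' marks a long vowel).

Classical Latin: stress the penult if heavy (long vowel or closed), else the antepenult.
Weights: 4 pi L, 5 pu L, 6 gis H.
The penult (syllable 5, pu) is light, so stress falls on the antepenult (syllable 4, pi).
Stress on syllable 4: ne.fri:.ga.ˈpi.pu.gis.

4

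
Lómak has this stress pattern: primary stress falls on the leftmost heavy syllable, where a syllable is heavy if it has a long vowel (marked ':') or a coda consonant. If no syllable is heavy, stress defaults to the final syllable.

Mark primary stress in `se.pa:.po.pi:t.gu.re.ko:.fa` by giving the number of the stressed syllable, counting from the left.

2

Weights: 1 se L, 2 pa: H, 3 po L, 4 pi:t H, 5 gu L, 6 re L, 7 ko: H, 8 fa L.
Heavy syllables in the domain: 2, 4, 7. The leftmost is syllable 2 (pa:).
Primary stress: syllable 2 → se.ˈpa:.po.pi:t.gu.re.ko:.fa.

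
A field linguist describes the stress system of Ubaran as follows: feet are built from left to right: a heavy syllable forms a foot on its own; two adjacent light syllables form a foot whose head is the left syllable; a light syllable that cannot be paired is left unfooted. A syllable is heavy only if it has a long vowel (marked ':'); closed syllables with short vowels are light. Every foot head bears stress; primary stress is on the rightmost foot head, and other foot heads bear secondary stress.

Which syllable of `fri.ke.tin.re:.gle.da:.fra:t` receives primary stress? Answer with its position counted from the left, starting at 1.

7

Weights: 1 fri L, 2 ke L, 3 tin L, 4 re: H, 5 gle L, 6 da: H, 7 fra:t H.
Parse left to right (heavy = foot alone; LL = one foot; stranded L unfooted): (ˈfri.ke) tin (ˈre:) gle (ˈda:) (ˈfra:t).
Foot heads: 1, 4, 6, 7.
Primary stress on the rightmost head = syllable 7.
Primary stress: syllable 7 → fri.ke.tin.re:.gle.da:.ˈfra:t.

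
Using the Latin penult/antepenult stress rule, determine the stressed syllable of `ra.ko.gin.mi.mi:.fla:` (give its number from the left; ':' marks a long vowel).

5

Classical Latin: stress the penult if heavy (long vowel or closed), else the antepenult.
Weights: 4 mi L, 5 mi: H, 6 fla: H.
The penult (syllable 5, mi:) is heavy, so it takes stress.
Stress on syllable 5: ra.ko.gin.mi.ˈmi:.fla:.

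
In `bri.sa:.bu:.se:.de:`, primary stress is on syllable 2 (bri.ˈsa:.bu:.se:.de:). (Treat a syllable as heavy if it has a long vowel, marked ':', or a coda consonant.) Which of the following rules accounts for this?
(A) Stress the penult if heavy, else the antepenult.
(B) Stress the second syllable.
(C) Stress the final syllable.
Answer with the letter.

Rule A → syllable 4 (observed: 2).
Rule B → syllable 2 ✓.
Rule C → syllable 5 (observed: 2).

B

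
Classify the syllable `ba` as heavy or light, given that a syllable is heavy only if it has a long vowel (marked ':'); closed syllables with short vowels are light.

light

`ba`: short vowel, open (no coda). Short vowel → light.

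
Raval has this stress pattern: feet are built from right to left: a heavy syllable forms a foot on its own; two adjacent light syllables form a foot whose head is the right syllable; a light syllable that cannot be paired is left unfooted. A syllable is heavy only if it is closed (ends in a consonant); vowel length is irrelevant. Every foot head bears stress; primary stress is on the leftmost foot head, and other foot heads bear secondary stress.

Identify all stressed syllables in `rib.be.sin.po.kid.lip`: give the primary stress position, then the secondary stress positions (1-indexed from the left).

primary 1, secondary 3, 5, 6

Weights: 1 rib H, 2 be L, 3 sin H, 4 po L, 5 kid H, 6 lip H.
Parse right to left (heavy = foot alone; LL = one foot; stranded L unfooted): (ˈrib) be (ˈsin) po (ˈkid) (ˈlip).
Foot heads: 1, 3, 5, 6.
Primary stress on the leftmost head = syllable 1.
Secondary stress on 3, 5, 6: ˈrib.be.ˌsin.po.ˌkid.ˌlip.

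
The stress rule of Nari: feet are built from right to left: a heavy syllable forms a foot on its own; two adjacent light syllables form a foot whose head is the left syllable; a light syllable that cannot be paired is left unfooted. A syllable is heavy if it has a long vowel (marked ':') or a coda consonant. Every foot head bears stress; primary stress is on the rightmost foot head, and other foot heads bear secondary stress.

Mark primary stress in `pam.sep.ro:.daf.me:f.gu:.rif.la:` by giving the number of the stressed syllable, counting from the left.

Weights: 1 pam H, 2 sep H, 3 ro: H, 4 daf H, 5 me:f H, 6 gu: H, 7 rif H, 8 la: H.
Parse right to left (heavy = foot alone; LL = one foot; stranded L unfooted): (ˈpam) (ˈsep) (ˈro:) (ˈdaf) (ˈme:f) (ˈgu:) (ˈrif) (ˈla:).
Foot heads: 1, 2, 3, 4, 5, 6, 7, 8.
Primary stress on the rightmost head = syllable 8.
Primary stress: syllable 8 → pam.sep.ro:.daf.me:f.gu:.rif.ˈla:.

8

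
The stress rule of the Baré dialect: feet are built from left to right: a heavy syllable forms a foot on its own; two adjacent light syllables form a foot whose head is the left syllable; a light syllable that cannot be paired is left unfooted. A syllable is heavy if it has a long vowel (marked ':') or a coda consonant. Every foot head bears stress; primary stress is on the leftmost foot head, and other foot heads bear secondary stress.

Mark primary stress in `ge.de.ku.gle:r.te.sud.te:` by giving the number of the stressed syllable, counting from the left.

Weights: 1 ge L, 2 de L, 3 ku L, 4 gle:r H, 5 te L, 6 sud H, 7 te: H.
Parse left to right (heavy = foot alone; LL = one foot; stranded L unfooted): (ˈge.de) ku (ˈgle:r) te (ˈsud) (ˈte:).
Foot heads: 1, 4, 6, 7.
Primary stress on the leftmost head = syllable 1.
Primary stress: syllable 1 → ˈge.de.ku.gle:r.te.sud.te:.

1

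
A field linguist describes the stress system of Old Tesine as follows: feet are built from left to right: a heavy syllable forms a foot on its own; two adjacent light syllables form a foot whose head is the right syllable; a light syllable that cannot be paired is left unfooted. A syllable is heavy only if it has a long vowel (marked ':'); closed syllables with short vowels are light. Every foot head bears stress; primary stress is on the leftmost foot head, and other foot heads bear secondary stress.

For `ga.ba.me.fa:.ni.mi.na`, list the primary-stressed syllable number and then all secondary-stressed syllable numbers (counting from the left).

Weights: 1 ga L, 2 ba L, 3 me L, 4 fa: H, 5 ni L, 6 mi L, 7 na L.
Parse left to right (heavy = foot alone; LL = one foot; stranded L unfooted): (ga.ˈba) me (ˈfa:) (ni.ˈmi) na.
Foot heads: 2, 4, 6.
Primary stress on the leftmost head = syllable 2.
Secondary stress on 4, 6: ga.ˈba.me.ˌfa:.ni.ˌmi.na.

primary 2, secondary 4, 6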